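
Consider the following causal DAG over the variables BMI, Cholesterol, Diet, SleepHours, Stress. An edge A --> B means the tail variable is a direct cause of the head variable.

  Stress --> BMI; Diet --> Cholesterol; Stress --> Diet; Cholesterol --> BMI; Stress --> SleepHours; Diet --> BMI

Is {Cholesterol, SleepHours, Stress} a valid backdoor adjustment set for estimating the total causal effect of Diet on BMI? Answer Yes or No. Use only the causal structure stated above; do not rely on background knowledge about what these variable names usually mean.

No

Backdoor paths from Diet to BMI (paths whose first edge points into Diet):
  P1: Diet <- Stress -> BMI
Condition 1 (no descendant of Diet in the set): FAILS — Cholesterol is a descendant of Diet.
Condition 2 (every backdoor path blocked by {Cholesterol, SleepHours, Stress}):
  P1: blocked at fork node Stress ∈ conditioning set.
{Cholesterol, SleepHours, Stress} does not satisfy the backdoor criterion.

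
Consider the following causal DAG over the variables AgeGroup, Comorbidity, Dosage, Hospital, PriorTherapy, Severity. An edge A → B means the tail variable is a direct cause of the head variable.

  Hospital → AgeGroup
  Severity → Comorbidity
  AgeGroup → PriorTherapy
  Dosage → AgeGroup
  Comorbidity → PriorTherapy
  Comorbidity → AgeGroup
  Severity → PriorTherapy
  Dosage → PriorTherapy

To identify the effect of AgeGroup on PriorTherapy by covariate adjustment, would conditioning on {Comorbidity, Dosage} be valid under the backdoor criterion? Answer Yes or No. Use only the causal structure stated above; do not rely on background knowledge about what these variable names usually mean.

Yes

Backdoor paths from AgeGroup to PriorTherapy (paths whose first edge points into AgeGroup):
  P1: AgeGroup <- Comorbidity <- Severity -> PriorTherapy
  P2: AgeGroup <- Comorbidity -> PriorTherapy
  P3: AgeGroup <- Dosage -> PriorTherapy
Condition 1 (no descendant of AgeGroup in the set): holds — descendants of AgeGroup are {PriorTherapy}; none are in {Comorbidity, Dosage}.
Condition 2 (every backdoor path blocked by {Comorbidity, Dosage}):
  P1: blocked at chain node Comorbidity ∈ conditioning set.
  P2: blocked at fork node Comorbidity ∈ conditioning set.
  P3: blocked at fork node Dosage ∈ conditioning set.
{Comorbidity, Dosage} satisfies the backdoor criterion.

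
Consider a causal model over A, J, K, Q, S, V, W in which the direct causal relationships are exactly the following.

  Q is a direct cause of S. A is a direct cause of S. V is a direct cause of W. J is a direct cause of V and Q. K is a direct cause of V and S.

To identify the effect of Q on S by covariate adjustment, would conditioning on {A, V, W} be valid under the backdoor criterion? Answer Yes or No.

Backdoor paths from Q to S (paths whose first edge points into Q):
  P1: Q <- J -> V <- K -> S
Condition 1 (no descendant of Q in the set): holds — descendants of Q are {S}; none are in {A, V, W}.
Condition 2 (every backdoor path blocked by {A, V, W}):
  P1: open — collider(s) V are conditioned on (or have a conditioned descendant) and no non-collider on the path is in the set.
{A, V, W} does not satisfy the backdoor criterion.

No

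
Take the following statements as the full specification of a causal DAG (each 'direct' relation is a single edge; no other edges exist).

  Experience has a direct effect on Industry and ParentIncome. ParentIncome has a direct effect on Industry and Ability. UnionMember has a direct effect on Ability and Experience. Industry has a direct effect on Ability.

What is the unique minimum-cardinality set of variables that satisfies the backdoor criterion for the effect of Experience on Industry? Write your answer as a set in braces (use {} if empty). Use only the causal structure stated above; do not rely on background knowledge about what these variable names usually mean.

{}

Variables eligible for adjustment (non-descendants of Experience, excluding Experience and Industry): {UnionMember}.
Backdoor paths from Experience to Industry:
  P1: Experience <- UnionMember -> Ability <- ParentIncome -> Industry
  P2: Experience <- UnionMember -> Ability <- Industry
Each backdoor path contains an unconditioned collider, so every path is already blocked with the empty conditioning set:
  P1: blocked at collider Ability (neither it nor any descendant is in the conditioning set).
  P2: blocked at collider Ability (neither it nor any descendant is in the conditioning set).
The empty set is therefore the unique smallest valid set.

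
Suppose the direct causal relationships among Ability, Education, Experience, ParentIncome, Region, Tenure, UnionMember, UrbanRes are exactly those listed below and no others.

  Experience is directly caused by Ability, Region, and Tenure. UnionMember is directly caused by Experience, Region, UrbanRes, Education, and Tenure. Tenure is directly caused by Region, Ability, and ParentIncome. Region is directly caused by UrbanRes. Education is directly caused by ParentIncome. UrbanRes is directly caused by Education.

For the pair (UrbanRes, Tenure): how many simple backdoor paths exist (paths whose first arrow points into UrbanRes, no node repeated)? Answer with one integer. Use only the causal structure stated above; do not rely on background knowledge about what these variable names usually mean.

A backdoor path from UrbanRes to Tenure is any simple undirected path whose first edge points into UrbanRes (i.e. leaves UrbanRes via a parent).
Parents of UrbanRes: {Education}.
Enumerating:
  P1: UrbanRes <- Education <- ParentIncome -> Tenure
  P2: UrbanRes <- Education -> UnionMember <- Region -> Tenure
  P3: UrbanRes <- Education -> UnionMember <- Region -> Experience <- Ability -> Tenure
  P4: UrbanRes <- Education -> UnionMember <- Region -> Experience <- Tenure
  P5: UrbanRes <- Education -> UnionMember <- Tenure
  P6: UrbanRes <- Education -> UnionMember <- Experience <- Region -> Tenure
  P7: UrbanRes <- Education -> UnionMember <- Experience <- Ability -> Tenure
  P8: UrbanRes <- Education -> UnionMember <- Experience <- Tenure
That exhausts the simple backdoor paths. Count: 8.

8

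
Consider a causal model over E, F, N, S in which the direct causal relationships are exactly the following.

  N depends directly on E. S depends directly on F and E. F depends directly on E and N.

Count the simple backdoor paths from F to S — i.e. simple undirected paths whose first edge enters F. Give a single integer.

A backdoor path from F to S is any simple undirected path whose first edge points into F (i.e. leaves F via a parent).
Parents of F: {E, N}.
Enumerating:
  P1: F <- E -> S
  P2: F <- N <- E -> S
That exhausts the simple backdoor paths. Count: 2.

2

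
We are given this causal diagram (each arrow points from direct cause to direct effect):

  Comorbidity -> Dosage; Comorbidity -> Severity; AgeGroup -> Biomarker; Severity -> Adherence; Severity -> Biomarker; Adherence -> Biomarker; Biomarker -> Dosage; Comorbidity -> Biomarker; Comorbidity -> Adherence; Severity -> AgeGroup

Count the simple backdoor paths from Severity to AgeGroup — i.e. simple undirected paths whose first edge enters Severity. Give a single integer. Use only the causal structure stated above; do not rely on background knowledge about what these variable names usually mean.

3

A backdoor path from Severity to AgeGroup is any simple undirected path whose first edge points into Severity (i.e. leaves Severity via a parent).
Parents of Severity: {Comorbidity}.
Enumerating:
  P1: Severity <- Comorbidity -> Adherence -> Biomarker <- AgeGroup
  P2: Severity <- Comorbidity -> Biomarker <- AgeGroup
  P3: Severity <- Comorbidity -> Dosage <- Biomarker <- AgeGroup
That exhausts the simple backdoor paths. Count: 3.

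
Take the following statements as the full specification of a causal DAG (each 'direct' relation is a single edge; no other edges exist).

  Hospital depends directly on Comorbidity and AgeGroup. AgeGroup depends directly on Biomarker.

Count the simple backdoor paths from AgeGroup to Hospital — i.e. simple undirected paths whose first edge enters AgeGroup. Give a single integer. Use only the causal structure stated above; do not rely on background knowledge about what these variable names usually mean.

0

A backdoor path from AgeGroup to Hospital is any simple undirected path whose first edge points into AgeGroup (i.e. leaves AgeGroup via a parent).
Parents of AgeGroup: {Biomarker}.
No simple path from any parent of AgeGroup reaches Hospital without revisiting AgeGroup, so there are no backdoor paths.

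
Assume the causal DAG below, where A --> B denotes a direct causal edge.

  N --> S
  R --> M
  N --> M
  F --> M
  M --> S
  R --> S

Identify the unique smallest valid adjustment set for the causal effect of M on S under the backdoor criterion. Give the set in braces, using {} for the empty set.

{N, R}

Variables eligible for adjustment (non-descendants of M, excluding M and S): {F, N, R}.
Backdoor paths from M to S:
  P1: M <- R -> S
  P2: M <- N -> S
The empty set is not sufficient: P1 (M <- R -> S) has no collider blocking it and no conditioned non-collider, so it is open.
Try {N, R}:
  P1: blocked at fork node R ∈ conditioning set.
  P2: blocked at fork node N ∈ conditioning set.
{N, R} contains no descendant of M and blocks every backdoor path.
Every element of {N, R} is needed (dropping N leaves P2 open; dropping R leaves P1 open), so no proper subset is valid.
Among all size-2 subsets of the eligible variables, only {N, R} blocks every backdoor path, so it is the unique smallest valid adjustment set.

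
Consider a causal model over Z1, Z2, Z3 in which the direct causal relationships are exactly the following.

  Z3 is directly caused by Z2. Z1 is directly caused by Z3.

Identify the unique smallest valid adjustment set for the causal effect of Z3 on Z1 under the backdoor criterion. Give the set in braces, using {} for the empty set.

{}

Variables eligible for adjustment (non-descendants of Z3, excluding Z3 and Z1): {Z2}.
Backdoor paths from Z3 to Z1:
  (none)
With no backdoor paths the empty set already satisfies the criterion, and it is trivially minimal.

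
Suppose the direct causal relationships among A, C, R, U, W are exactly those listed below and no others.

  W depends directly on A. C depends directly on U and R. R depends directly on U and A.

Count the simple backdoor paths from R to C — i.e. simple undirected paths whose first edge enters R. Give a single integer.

1

A backdoor path from R to C is any simple undirected path whose first edge points into R (i.e. leaves R via a parent).
Parents of R: {A, U}.
Enumerating:
  P1: R <- U -> C
That exhausts the simple backdoor paths. Count: 1.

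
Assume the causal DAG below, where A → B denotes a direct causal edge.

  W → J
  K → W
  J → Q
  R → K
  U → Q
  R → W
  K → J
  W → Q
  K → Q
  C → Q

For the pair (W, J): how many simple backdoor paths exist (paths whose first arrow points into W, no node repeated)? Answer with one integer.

A backdoor path from W to J is any simple undirected path whose first edge points into W (i.e. leaves W via a parent).
Parents of W: {K, R}.
Enumerating:
  P1: W <- R -> K -> J
  P2: W <- R -> K -> Q <- J
  P3: W <- K -> J
  P4: W <- K -> Q <- J
That exhausts the simple backdoor paths. Count: 4.

4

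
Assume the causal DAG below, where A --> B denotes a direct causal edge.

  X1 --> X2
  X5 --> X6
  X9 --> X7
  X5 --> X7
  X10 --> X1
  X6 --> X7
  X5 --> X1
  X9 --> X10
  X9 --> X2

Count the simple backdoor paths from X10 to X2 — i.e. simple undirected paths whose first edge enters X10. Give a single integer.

3

A backdoor path from X10 to X2 is any simple undirected path whose first edge points into X10 (i.e. leaves X10 via a parent).
Parents of X10: {X9}.
Enumerating:
  P1: X10 <- X9 -> X7 <- X5 -> X1 -> X2
  P2: X10 <- X9 -> X7 <- X6 <- X5 -> X1 -> X2
  P3: X10 <- X9 -> X2
That exhausts the simple backdoor paths. Count: 3.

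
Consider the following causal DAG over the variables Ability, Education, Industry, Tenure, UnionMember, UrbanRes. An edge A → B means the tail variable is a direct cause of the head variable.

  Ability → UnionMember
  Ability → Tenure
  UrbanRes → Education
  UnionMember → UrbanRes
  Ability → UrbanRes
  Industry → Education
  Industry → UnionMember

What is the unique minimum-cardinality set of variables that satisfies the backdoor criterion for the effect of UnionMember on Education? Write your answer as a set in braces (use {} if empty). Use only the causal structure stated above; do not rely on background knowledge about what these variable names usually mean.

Variables eligible for adjustment (non-descendants of UnionMember, excluding UnionMember and Education): {Ability, Industry, Tenure}.
Backdoor paths from UnionMember to Education:
  P1: UnionMember <- Ability -> UrbanRes -> Education
  P2: UnionMember <- Industry -> Education
The empty set is not sufficient: P1 (UnionMember <- Ability -> UrbanRes -> Education) has no collider blocking it and no conditioned non-collider, so it is open.
Try {Ability, Industry}:
  P1: blocked at fork node Ability ∈ conditioning set.
  P2: blocked at fork node Industry ∈ conditioning set.
{Ability, Industry} contains no descendant of UnionMember and blocks every backdoor path.
Every element of {Ability, Industry} is needed (dropping Ability leaves P1 open; dropping Industry leaves P2 open), so no proper subset is valid.
Among all size-2 subsets of the eligible variables, only {Ability, Industry} blocks every backdoor path, so it is the unique smallest valid adjustment set.

{Ability, Industry}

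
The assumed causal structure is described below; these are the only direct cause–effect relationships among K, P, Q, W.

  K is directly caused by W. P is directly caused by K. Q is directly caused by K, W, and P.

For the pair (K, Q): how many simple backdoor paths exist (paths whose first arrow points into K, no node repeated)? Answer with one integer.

1

A backdoor path from K to Q is any simple undirected path whose first edge points into K (i.e. leaves K via a parent).
Parents of K: {W}.
Enumerating:
  P1: K <- W -> Q
That exhausts the simple backdoor paths. Count: 1.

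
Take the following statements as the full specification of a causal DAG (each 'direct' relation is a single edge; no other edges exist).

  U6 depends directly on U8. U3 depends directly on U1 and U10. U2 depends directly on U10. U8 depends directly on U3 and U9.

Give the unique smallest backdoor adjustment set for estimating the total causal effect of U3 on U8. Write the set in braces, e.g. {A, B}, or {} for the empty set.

{}

Variables eligible for adjustment (non-descendants of U3, excluding U3 and U8): {U1, U10, U2, U9}.
Backdoor paths from U3 to U8:
  (none)
With no backdoor paths the empty set already satisfies the criterion, and it is trivially minimal.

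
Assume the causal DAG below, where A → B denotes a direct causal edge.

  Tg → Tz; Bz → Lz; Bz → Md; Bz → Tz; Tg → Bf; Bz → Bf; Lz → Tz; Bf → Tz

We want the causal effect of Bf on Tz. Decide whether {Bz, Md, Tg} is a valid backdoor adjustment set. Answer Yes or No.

Yes

Backdoor paths from Bf to Tz (paths whose first edge points into Bf):
  P1: Bf <- Tg -> Tz
  P2: Bf <- Bz -> Lz -> Tz
  P3: Bf <- Bz -> Tz
Condition 1 (no descendant of Bf in the set): holds — descendants of Bf are {Tz}; none are in {Bz, Md, Tg}.
Condition 2 (every backdoor path blocked by {Bz, Md, Tg}):
  P1: blocked at fork node Tg ∈ conditioning set.
  P2: blocked at fork node Bz ∈ conditioning set.
  P3: blocked at fork node Bz ∈ conditioning set.
{Bz, Md, Tg} satisfies the backdoor criterion.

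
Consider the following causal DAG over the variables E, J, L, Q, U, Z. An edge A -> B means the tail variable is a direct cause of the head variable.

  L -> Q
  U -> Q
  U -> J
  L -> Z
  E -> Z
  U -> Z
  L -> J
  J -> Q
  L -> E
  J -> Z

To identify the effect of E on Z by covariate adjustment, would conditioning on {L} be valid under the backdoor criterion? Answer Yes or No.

Backdoor paths from E to Z (paths whose first edge points into E):
  P1: E <- L -> J <- U -> Z
  P2: E <- L -> J -> Z
  P3: E <- L -> J -> Q <- U -> Z
  P4: E <- L -> Z
  P5: E <- L -> Q <- U -> J -> Z
  P6: E <- L -> Q <- U -> Z
  P7: E <- L -> Q <- J <- U -> Z
  P8: E <- L -> Q <- J -> Z
Condition 1 (no descendant of E in the set): holds — descendants of E are {Z}; none are in {L}.
Condition 2 (every backdoor path blocked by {L}):
  P1: blocked at fork node L ∈ conditioning set.
  P2: blocked at fork node L ∈ conditioning set.
  P3: blocked at fork node L ∈ conditioning set.
  P4: blocked at fork node L ∈ conditioning set.
  P5: blocked at fork node L ∈ conditioning set.
  P6: blocked at fork node L ∈ conditioning set.
  P7: blocked at fork node L ∈ conditioning set.
  P8: blocked at fork node L ∈ conditioning set.
{L} satisfies the backdoor criterion.

Yes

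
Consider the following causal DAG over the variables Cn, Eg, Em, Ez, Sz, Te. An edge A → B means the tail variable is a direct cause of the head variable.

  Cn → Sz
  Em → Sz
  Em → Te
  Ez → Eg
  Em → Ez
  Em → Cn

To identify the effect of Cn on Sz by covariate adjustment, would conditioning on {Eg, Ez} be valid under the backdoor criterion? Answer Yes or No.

Backdoor paths from Cn to Sz (paths whose first edge points into Cn):
  P1: Cn <- Em -> Sz
Condition 1 (no descendant of Cn in the set): holds — descendants of Cn are {Sz}; none are in {Eg, Ez}.
Condition 2 (every backdoor path blocked by {Eg, Ez}):
  P1: open — no interior node is in the conditioning set.
{Eg, Ez} does not satisfy the backdoor criterion.

No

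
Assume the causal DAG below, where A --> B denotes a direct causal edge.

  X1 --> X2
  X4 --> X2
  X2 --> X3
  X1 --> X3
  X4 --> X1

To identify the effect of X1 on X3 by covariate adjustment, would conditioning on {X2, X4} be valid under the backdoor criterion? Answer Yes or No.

Backdoor paths from X1 to X3 (paths whose first edge points into X1):
  P1: X1 <- X4 -> X2 -> X3
Condition 1 (no descendant of X1 in the set): FAILS — X2 is a descendant of X1.
Condition 2 (every backdoor path blocked by {X2, X4}):
  P1: blocked at fork node X4 ∈ conditioning set.
{X2, X4} does not satisfy the backdoor criterion.

No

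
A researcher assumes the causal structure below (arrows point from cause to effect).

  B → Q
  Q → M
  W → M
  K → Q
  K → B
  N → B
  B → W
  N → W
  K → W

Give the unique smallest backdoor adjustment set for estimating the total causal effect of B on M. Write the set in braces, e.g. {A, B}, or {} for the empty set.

{K, N}

Variables eligible for adjustment (non-descendants of B, excluding B and M): {K, N}.
Backdoor paths from B to M:
  P1: B <- K -> Q -> M
  P2: B <- K -> W -> M
  P3: B <- N -> W <- K -> Q -> M
  P4: B <- N -> W -> M
The empty set is not sufficient: P1 (B <- K -> Q -> M) has no collider blocking it and no conditioned non-collider, so it is open.
Try {K, N}:
  P1: blocked at fork node K ∈ conditioning set.
  P2: blocked at fork node K ∈ conditioning set.
  P3: blocked at fork node N ∈ conditioning set.
  P4: blocked at fork node N ∈ conditioning set.
{K, N} contains no descendant of B and blocks every backdoor path.
Every element of {K, N} is needed (dropping K leaves P1 open; dropping N leaves P4 open), so no proper subset is valid.
Among all size-2 subsets of the eligible variables, only {K, N} blocks every backdoor path, so it is the unique smallest valid adjustment set.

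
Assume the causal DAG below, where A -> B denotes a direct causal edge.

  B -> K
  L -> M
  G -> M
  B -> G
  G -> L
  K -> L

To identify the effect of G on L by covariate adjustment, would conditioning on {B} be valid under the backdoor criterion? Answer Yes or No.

Yes

Backdoor paths from G to L (paths whose first edge points into G):
  P1: G <- B -> K -> L
Condition 1 (no descendant of G in the set): holds — descendants of G are {L, M}; none are in {B}.
Condition 2 (every backdoor path blocked by {B}):
  P1: blocked at fork node B ∈ conditioning set.
{B} satisfies the backdoor criterion.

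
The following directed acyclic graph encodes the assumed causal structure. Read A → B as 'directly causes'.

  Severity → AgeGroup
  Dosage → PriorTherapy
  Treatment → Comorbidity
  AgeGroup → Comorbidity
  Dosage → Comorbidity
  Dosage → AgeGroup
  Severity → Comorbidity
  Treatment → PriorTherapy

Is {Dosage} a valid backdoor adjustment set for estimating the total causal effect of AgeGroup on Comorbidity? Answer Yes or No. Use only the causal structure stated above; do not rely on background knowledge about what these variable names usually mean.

Backdoor paths from AgeGroup to Comorbidity (paths whose first edge points into AgeGroup):
  P1: AgeGroup <- Severity -> Comorbidity
  P2: AgeGroup <- Dosage -> Comorbidity
  P3: AgeGroup <- Dosage -> PriorTherapy <- Treatment -> Comorbidity
Condition 1 (no descendant of AgeGroup in the set): holds — descendants of AgeGroup are {Comorbidity}; none are in {Dosage}.
Condition 2 (every backdoor path blocked by {Dosage}):
  P1: open — no interior node is in the conditioning set.
  P2: blocked at fork node Dosage ∈ conditioning set.
  P3: blocked at fork node Dosage ∈ conditioning set.
{Dosage} does not satisfy the backdoor criterion.

No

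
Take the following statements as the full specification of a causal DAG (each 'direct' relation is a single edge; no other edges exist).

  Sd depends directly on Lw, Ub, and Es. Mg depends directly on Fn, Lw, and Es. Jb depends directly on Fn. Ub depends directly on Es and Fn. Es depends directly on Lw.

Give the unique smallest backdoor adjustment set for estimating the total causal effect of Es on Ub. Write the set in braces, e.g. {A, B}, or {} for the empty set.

Variables eligible for adjustment (non-descendants of Es, excluding Es and Ub): {Fn, Jb, Lw}.
Backdoor paths from Es to Ub:
  P1: Es <- Lw -> Sd <- Ub
  P2: Es <- Lw -> Mg <- Fn -> Ub
Each backdoor path contains an unconditioned collider, so every path is already blocked with the empty conditioning set:
  P1: blocked at collider Sd (neither it nor any descendant is in the conditioning set).
  P2: blocked at collider Mg (neither it nor any descendant is in the conditioning set).
The empty set is therefore the unique smallest valid set.

{}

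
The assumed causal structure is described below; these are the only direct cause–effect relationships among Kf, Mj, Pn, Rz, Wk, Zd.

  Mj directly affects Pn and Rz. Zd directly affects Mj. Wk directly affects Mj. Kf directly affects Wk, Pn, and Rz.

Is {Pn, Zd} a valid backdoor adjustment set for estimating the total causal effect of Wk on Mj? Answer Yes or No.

Backdoor paths from Wk to Mj (paths whose first edge points into Wk):
  P1: Wk <- Kf -> Rz <- Mj
  P2: Wk <- Kf -> Pn <- Mj
Condition 1 (no descendant of Wk in the set): FAILS — Pn is a descendant of Wk.
Condition 2 (every backdoor path blocked by {Pn, Zd}):
  P1: blocked at collider Rz (neither it nor any descendant is in the conditioning set).
  P2: open — collider(s) Pn are conditioned on (or have a conditioned descendant) and no non-collider on the path is in the set.
{Pn, Zd} does not satisfy the backdoor criterion.

No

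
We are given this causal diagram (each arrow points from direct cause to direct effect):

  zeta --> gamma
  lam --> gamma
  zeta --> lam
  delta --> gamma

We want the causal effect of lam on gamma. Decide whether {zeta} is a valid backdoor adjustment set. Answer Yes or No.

Yes

Backdoor paths from lam to gamma (paths whose first edge points into lam):
  P1: lam <- zeta -> gamma
Condition 1 (no descendant of lam in the set): holds — descendants of lam are {gamma}; none are in {zeta}.
Condition 2 (every backdoor path blocked by {zeta}):
  P1: blocked at fork node zeta ∈ conditioning set.
{zeta} satisfies the backdoor criterion.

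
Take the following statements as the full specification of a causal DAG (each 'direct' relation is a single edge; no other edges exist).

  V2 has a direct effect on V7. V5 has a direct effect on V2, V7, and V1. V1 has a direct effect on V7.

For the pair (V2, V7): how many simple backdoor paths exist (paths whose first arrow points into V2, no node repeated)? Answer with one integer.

2

A backdoor path from V2 to V7 is any simple undirected path whose first edge points into V2 (i.e. leaves V2 via a parent).
Parents of V2: {V5}.
Enumerating:
  P1: V2 <- V5 -> V1 -> V7
  P2: V2 <- V5 -> V7
That exhausts the simple backdoor paths. Count: 2.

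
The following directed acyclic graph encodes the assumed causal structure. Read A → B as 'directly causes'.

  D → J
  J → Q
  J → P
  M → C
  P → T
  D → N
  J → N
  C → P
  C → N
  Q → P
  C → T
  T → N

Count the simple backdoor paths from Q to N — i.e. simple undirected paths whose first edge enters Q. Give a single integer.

A backdoor path from Q to N is any simple undirected path whose first edge points into Q (i.e. leaves Q via a parent).
Parents of Q: {J}.
Enumerating:
  P1: Q <- J <- D -> N
  P2: Q <- J -> P <- C -> T -> N
  P3: Q <- J -> P <- C -> N
  P4: Q <- J -> P -> T <- C -> N
  P5: Q <- J -> P -> T -> N
  P6: Q <- J -> N
That exhausts the simple backdoor paths. Count: 6.

6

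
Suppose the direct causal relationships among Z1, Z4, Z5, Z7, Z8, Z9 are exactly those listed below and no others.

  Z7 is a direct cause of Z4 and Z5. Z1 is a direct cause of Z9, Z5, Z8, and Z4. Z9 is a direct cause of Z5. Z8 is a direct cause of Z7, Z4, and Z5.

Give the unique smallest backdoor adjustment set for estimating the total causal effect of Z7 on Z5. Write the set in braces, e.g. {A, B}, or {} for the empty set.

Variables eligible for adjustment (non-descendants of Z7, excluding Z7 and Z5): {Z1, Z8, Z9}.
Backdoor paths from Z7 to Z5:
  P1: Z7 <- Z8 <- Z1 -> Z9 -> Z5
  P2: Z7 <- Z8 <- Z1 -> Z5
  P3: Z7 <- Z8 -> Z5
  P4: Z7 <- Z8 -> Z4 <- Z1 -> Z9 -> Z5
  P5: Z7 <- Z8 -> Z4 <- Z1 -> Z5
The empty set is not sufficient: P1 (Z7 <- Z8 <- Z1 -> Z9 -> Z5) has no collider blocking it and no conditioned non-collider, so it is open.
Try {Z8}:
  P1: blocked at chain node Z8 ∈ conditioning set.
  P2: blocked at chain node Z8 ∈ conditioning set.
  P3: blocked at fork node Z8 ∈ conditioning set.
  P4: blocked at fork node Z8 ∈ conditioning set.
  P5: blocked at fork node Z8 ∈ conditioning set.
{Z8} contains no descendant of Z7 and blocks every backdoor path.
No other singleton works — e.g. {Z1} leaves P3 open — so {Z8} is the unique smallest valid adjustment set.

{Z8}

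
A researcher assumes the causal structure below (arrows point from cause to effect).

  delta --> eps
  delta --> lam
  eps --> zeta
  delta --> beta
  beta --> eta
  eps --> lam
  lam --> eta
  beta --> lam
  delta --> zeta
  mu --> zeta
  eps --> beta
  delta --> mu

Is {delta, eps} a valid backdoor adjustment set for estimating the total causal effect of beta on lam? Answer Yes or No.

Backdoor paths from beta to lam (paths whose first edge points into beta):
  P1: beta <- delta -> mu -> zeta <- eps -> lam
  P2: beta <- delta -> eps -> lam
  P3: beta <- delta -> zeta <- eps -> lam
  P4: beta <- delta -> lam
  P5: beta <- eps <- delta -> lam
  P6: beta <- eps -> zeta <- delta -> lam
  P7: beta <- eps -> zeta <- mu <- delta -> lam
  P8: beta <- eps -> lam
Condition 1 (no descendant of beta in the set): holds — descendants of beta are {eta, lam}; none are in {delta, eps}.
Condition 2 (every backdoor path blocked by {delta, eps}):
  P1: blocked at fork node delta ∈ conditioning set.
  P2: blocked at fork node delta ∈ conditioning set.
  P3: blocked at fork node delta ∈ conditioning set.
  P4: blocked at fork node delta ∈ conditioning set.
  P5: blocked at chain node eps ∈ conditioning set.
  P6: blocked at fork node eps ∈ conditioning set.
  P7: blocked at fork node eps ∈ conditioning set.
  P8: blocked at fork node eps ∈ conditioning set.
{delta, eps} satisfies the backdoor criterion.

Yes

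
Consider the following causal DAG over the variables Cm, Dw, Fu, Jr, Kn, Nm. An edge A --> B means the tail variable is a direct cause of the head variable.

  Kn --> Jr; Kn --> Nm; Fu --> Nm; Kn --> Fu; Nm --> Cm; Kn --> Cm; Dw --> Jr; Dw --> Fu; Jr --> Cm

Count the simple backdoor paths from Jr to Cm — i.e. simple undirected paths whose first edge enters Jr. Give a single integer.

A backdoor path from Jr to Cm is any simple undirected path whose first edge points into Jr (i.e. leaves Jr via a parent).
Parents of Jr: {Dw, Kn}.
Enumerating:
  P1: Jr <- Kn -> Fu -> Nm -> Cm
  P2: Jr <- Kn -> Nm -> Cm
  P3: Jr <- Kn -> Cm
  P4: Jr <- Dw -> Fu <- Kn -> Nm -> Cm
  P5: Jr <- Dw -> Fu <- Kn -> Cm
  P6: Jr <- Dw -> Fu -> Nm <- Kn -> Cm
  P7: Jr <- Dw -> Fu -> Nm -> Cm
That exhausts the simple backdoor paths. Count: 7.

7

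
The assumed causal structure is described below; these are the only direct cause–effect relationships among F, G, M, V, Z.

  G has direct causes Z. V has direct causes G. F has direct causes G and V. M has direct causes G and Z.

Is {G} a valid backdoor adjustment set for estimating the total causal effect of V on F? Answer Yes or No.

Yes

Backdoor paths from V to F (paths whose first edge points into V):
  P1: V <- G -> F
Condition 1 (no descendant of V in the set): holds — descendants of V are {F}; none are in {G}.
Condition 2 (every backdoor path blocked by {G}):
  P1: blocked at fork node G ∈ conditioning set.
{G} satisfies the backdoor criterion.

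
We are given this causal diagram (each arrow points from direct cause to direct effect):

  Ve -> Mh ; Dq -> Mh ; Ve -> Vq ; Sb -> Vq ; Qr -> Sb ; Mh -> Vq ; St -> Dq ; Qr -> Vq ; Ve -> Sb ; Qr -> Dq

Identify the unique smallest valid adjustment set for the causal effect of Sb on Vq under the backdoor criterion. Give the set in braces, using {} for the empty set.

{Qr, Ve}

Variables eligible for adjustment (non-descendants of Sb, excluding Sb and Vq): {Dq, Mh, Qr, St, Ve}.
Backdoor paths from Sb to Vq:
  P1: Sb <- Qr -> Dq -> Mh <- Ve -> Vq
  P2: Sb <- Qr -> Dq -> Mh -> Vq
  P3: Sb <- Qr -> Vq
  P4: Sb <- Ve -> Mh <- Dq <- Qr -> Vq
  P5: Sb <- Ve -> Mh -> Vq
  P6: Sb <- Ve -> Vq
The empty set is not sufficient: P2 (Sb <- Qr -> Dq -> Mh -> Vq) has no collider blocking it and no conditioned non-collider, so it is open.
Try {Qr, Ve}:
  P1: blocked at fork node Qr ∈ conditioning set.
  P2: blocked at fork node Qr ∈ conditioning set.
  P3: blocked at fork node Qr ∈ conditioning set.
  P4: blocked at fork node Ve ∈ conditioning set.
  P5: blocked at fork node Ve ∈ conditioning set.
  P6: blocked at fork node Ve ∈ conditioning set.
{Qr, Ve} contains no descendant of Sb and blocks every backdoor path.
Every element of {Qr, Ve} is needed (dropping Qr leaves P2 open; dropping Ve leaves P5 open), so no proper subset is valid.
Among all size-2 subsets of the eligible variables, only {Qr, Ve} blocks every backdoor path, so it is the unique smallest valid adjustment set.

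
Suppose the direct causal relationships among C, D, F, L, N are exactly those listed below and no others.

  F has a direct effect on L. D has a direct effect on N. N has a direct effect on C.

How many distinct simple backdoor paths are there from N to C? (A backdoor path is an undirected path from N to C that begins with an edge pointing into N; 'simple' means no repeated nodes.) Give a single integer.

A backdoor path from N to C is any simple undirected path whose first edge points into N (i.e. leaves N via a parent).
Parents of N: {D}.
No simple path from any parent of N reaches C without revisiting N, so there are no backdoor paths.

0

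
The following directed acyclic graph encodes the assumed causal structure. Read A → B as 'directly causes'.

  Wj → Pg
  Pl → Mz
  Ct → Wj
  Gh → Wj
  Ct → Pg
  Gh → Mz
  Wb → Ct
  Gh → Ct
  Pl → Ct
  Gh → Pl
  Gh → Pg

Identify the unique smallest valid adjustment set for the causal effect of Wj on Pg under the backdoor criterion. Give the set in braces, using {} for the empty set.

{Ct, Gh}

Variables eligible for adjustment (non-descendants of Wj, excluding Wj and Pg): {Ct, Gh, Mz, Pl, Wb}.
Backdoor paths from Wj to Pg:
  P1: Wj <- Gh -> Pl -> Ct -> Pg
  P2: Wj <- Gh -> Ct -> Pg
  P3: Wj <- Gh -> Mz <- Pl -> Ct -> Pg
  P4: Wj <- Gh -> Pg
  P5: Wj <- Ct <- Gh -> Pg
  P6: Wj <- Ct <- Pl <- Gh -> Pg
  P7: Wj <- Ct <- Pl -> Mz <- Gh -> Pg
  P8: Wj <- Ct -> Pg
The empty set is not sufficient: P1 (Wj <- Gh -> Pl -> Ct -> Pg) has no collider blocking it and no conditioned non-collider, so it is open.
Try {Ct, Gh}:
  P1: blocked at fork node Gh ∈ conditioning set.
  P2: blocked at fork node Gh ∈ conditioning set.
  P3: blocked at fork node Gh ∈ conditioning set.
  P4: blocked at fork node Gh ∈ conditioning set.
  P5: blocked at chain node Ct ∈ conditioning set.
  P6: blocked at chain node Ct ∈ conditioning set.
  P7: blocked at chain node Ct ∈ conditioning set.
  P8: blocked at fork node Ct ∈ conditioning set.
{Ct, Gh} contains no descendant of Wj and blocks every backdoor path.
Every element of {Ct, Gh} is needed (dropping Ct leaves P8 open; dropping Gh leaves P4 open), so no proper subset is valid.
Among all size-2 subsets of the eligible variables, only {Ct, Gh} blocks every backdoor path, so it is the unique smallest valid adjustment set.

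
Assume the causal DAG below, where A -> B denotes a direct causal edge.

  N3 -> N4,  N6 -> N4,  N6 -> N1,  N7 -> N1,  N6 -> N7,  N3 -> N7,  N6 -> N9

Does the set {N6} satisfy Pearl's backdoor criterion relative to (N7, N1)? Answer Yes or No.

Backdoor paths from N7 to N1 (paths whose first edge points into N7):
  P1: N7 <- N6 -> N1
  P2: N7 <- N3 -> N4 <- N6 -> N1
Condition 1 (no descendant of N7 in the set): holds — descendants of N7 are {N1}; none are in {N6}.
Condition 2 (every backdoor path blocked by {N6}):
  P1: blocked at fork node N6 ∈ conditioning set.
  P2: blocked at collider N4 (neither it nor any descendant is in the conditioning set).
{N6} satisfies the backdoor criterion.

Yes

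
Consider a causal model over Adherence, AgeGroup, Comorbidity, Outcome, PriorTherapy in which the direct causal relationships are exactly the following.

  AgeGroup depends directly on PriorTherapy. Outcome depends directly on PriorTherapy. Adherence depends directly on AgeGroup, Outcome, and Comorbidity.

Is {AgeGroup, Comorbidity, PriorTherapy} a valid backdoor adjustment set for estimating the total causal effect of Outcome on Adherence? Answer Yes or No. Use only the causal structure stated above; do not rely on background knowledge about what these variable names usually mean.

Backdoor paths from Outcome to Adherence (paths whose first edge points into Outcome):
  P1: Outcome <- PriorTherapy -> AgeGroup -> Adherence
Condition 1 (no descendant of Outcome in the set): holds — descendants of Outcome are {Adherence}; none are in {AgeGroup, Comorbidity, PriorTherapy}.
Condition 2 (every backdoor path blocked by {AgeGroup, Comorbidity, PriorTherapy}):
  P1: blocked at fork node PriorTherapy ∈ conditioning set.
{AgeGroup, Comorbidity, PriorTherapy} satisfies the backdoor criterion.

Yes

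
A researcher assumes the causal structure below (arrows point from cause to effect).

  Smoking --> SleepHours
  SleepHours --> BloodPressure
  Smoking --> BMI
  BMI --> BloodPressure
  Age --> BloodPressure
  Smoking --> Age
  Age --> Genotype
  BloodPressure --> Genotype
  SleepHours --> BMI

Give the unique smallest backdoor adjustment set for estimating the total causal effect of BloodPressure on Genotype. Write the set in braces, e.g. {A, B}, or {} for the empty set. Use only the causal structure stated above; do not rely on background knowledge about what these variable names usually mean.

{Age}

Variables eligible for adjustment (non-descendants of BloodPressure, excluding BloodPressure and Genotype): {Age, BMI, SleepHours, Smoking}.
Backdoor paths from BloodPressure to Genotype:
  P1: BloodPressure <- SleepHours <- Smoking -> Age -> Genotype
  P2: BloodPressure <- SleepHours -> BMI <- Smoking -> Age -> Genotype
  P3: BloodPressure <- BMI <- Smoking -> Age -> Genotype
  P4: BloodPressure <- BMI <- SleepHours <- Smoking -> Age -> Genotype
  P5: BloodPressure <- Age -> Genotype
The empty set is not sufficient: P1 (BloodPressure <- SleepHours <- Smoking -> Age -> Genotype) has no collider blocking it and no conditioned non-collider, so it is open.
Try {Age}:
  P1: blocked at chain node Age ∈ conditioning set.
  P2: blocked at collider BMI (neither it nor any descendant is in the conditioning set).
  P3: blocked at chain node Age ∈ conditioning set.
  P4: blocked at chain node Age ∈ conditioning set.
  P5: blocked at fork node Age ∈ conditioning set.
{Age} contains no descendant of BloodPressure and blocks every backdoor path.
No other singleton works — e.g. {Smoking} leaves P5 open — so {Age} is the unique smallest valid adjustment set.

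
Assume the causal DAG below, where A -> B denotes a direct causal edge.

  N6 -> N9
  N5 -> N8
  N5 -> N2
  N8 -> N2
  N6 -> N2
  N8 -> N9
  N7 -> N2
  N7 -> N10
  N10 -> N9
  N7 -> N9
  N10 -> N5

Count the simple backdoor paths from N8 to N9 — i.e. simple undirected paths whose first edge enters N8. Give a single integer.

6

A backdoor path from N8 to N9 is any simple undirected path whose first edge points into N8 (i.e. leaves N8 via a parent).
Parents of N8: {N5}.
Enumerating:
  P1: N8 <- N5 <- N10 <- N7 -> N2 <- N6 -> N9
  P2: N8 <- N5 <- N10 <- N7 -> N9
  P3: N8 <- N5 <- N10 -> N9
  P4: N8 <- N5 -> N2 <- N7 -> N10 -> N9
  P5: N8 <- N5 -> N2 <- N7 -> N9
  P6: N8 <- N5 -> N2 <- N6 -> N9
That exhausts the simple backdoor paths. Count: 6.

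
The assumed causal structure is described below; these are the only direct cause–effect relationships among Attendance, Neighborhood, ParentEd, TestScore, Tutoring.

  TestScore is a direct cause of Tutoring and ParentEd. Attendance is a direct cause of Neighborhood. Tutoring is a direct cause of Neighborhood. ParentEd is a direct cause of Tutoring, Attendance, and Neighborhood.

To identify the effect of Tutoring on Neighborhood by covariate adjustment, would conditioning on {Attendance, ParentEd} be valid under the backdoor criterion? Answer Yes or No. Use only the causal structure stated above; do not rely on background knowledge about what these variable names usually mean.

Yes

Backdoor paths from Tutoring to Neighborhood (paths whose first edge points into Tutoring):
  P1: Tutoring <- TestScore -> ParentEd -> Attendance -> Neighborhood
  P2: Tutoring <- TestScore -> ParentEd -> Neighborhood
  P3: Tutoring <- ParentEd -> Attendance -> Neighborhood
  P4: Tutoring <- ParentEd -> Neighborhood
Condition 1 (no descendant of Tutoring in the set): holds — descendants of Tutoring are {Neighborhood}; none are in {Attendance, ParentEd}.
Condition 2 (every backdoor path blocked by {Attendance, ParentEd}):
  P1: blocked at chain node ParentEd ∈ conditioning set.
  P2: blocked at chain node ParentEd ∈ conditioning set.
  P3: blocked at fork node ParentEd ∈ conditioning set.
  P4: blocked at fork node ParentEd ∈ conditioning set.
{Attendance, ParentEd} satisfies the backdoor criterion.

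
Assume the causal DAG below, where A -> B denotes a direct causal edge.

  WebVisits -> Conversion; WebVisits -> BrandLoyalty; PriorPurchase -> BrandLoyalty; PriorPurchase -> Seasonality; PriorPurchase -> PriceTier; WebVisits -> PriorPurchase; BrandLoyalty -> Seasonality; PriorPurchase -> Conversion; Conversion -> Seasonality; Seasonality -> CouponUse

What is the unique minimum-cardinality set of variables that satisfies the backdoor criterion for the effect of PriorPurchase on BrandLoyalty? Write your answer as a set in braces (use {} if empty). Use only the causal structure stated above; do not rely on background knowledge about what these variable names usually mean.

Variables eligible for adjustment (non-descendants of PriorPurchase, excluding PriorPurchase and BrandLoyalty): {WebVisits}.
Backdoor paths from PriorPurchase to BrandLoyalty:
  P1: PriorPurchase <- WebVisits -> Conversion -> Seasonality <- BrandLoyalty
  P2: PriorPurchase <- WebVisits -> BrandLoyalty
The empty set is not sufficient: P2 (PriorPurchase <- WebVisits -> BrandLoyalty) has no collider blocking it and no conditioned non-collider, so it is open.
Try {WebVisits}:
  P1: blocked at fork node WebVisits ∈ conditioning set.
  P2: blocked at fork node WebVisits ∈ conditioning set.
{WebVisits} contains no descendant of PriorPurchase and blocks every backdoor path.
{WebVisits} is the unique smallest valid adjustment set.

{WebVisits}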